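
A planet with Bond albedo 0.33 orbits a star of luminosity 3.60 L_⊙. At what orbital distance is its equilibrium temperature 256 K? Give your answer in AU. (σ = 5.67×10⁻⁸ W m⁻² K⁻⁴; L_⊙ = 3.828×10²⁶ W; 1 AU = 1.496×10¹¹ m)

d ≈ 1.84 AU

L = 3.60 × 3.828×10²⁶ = 1.38×10²⁷ W.
From T_eq⁴ = L(1−A)/(16πσd²): d = √[L(1−A)/(16πσT_eq⁴)].
d = √[1.38×10²⁷ × 0.67 / (16π × 5.67×10⁻⁸ × (256)⁴)] = 2.75×10¹¹ m = 1.84 AU.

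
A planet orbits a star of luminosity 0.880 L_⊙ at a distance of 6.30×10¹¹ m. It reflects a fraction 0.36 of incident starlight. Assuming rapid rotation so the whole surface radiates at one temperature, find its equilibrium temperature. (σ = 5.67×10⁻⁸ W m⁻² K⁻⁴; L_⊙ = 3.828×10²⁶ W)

L = 0.880 × 3.828×10²⁶ = 3.37×10²⁶ W.
Flux: S = L/(4πd²) = 3.37×10²⁶/(4π×(6.30×10¹¹)²) = 67.5 W m⁻².
Energy balance: absorbed = emitted ⇒ πR²·S(1−A) = 4πR²·σT_eq⁴, so T_eq⁴ = S(1−A)/(4σ).
T_eq = [67.5 × 0.64 / (4 × 5.67×10⁻⁸)]^(1/4) = (1.91×10⁸)^(1/4) = 117 K.

T_eq ≈ 117 K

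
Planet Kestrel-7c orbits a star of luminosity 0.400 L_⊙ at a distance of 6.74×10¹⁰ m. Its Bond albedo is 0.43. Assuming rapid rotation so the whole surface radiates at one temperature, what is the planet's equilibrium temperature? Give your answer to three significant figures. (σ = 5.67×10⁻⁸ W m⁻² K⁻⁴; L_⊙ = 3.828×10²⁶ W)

L = 0.400 × 3.828×10²⁶ = 1.53×10²⁶ W.
Flux: S = L/(4πd²) = 1.53×10²⁶/(4π×(6.74×10¹⁰)²) = 2680 W m⁻².
Energy balance: absorbed = emitted ⇒ πR²·S(1−A) = 4πR²·σT_eq⁴, so T_eq⁴ = S(1−A)/(4σ).
T_eq = [2680 × 0.57 / (4 × 5.67×10⁻⁸)]^(1/4) = (6.74×10⁹)^(1/4) = 287 K.

T_eq ≈ 287 K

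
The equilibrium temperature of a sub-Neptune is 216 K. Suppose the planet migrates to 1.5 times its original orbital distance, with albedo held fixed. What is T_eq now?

T_eq ≈ 176 K

T_eq ∝ L^(1/4) · d^(−1/2).
T′ = 216 / 1.5^(1/2) = 176 K.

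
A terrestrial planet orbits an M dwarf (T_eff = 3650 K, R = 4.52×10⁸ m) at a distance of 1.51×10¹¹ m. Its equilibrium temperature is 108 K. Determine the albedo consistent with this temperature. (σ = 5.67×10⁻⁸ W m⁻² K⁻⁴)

A ≈ 0.66

L = 4πR_⋆²σT_⋆⁴ = 4π(4.52×10⁸)² × 5.67×10⁻⁸ × (3650)⁴ = 2.58×10²⁵ W.
S = L/(4πd²) = 90.2 W m⁻².
From T_eq⁴ = S(1−A)/(4σ): 1−A = 4σT_eq⁴/S.
1−A = 4 × 5.67×10⁻⁸ × (108)⁴ / 90.2 = 0.342.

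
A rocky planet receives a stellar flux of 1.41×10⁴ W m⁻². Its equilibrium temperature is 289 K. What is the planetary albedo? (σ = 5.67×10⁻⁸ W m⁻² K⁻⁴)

From T_eq⁴ = S(1−A)/(4σ): 1−A = 4σT_eq⁴/S.
1−A = 4 × 5.67×10⁻⁸ × (289)⁴ / 1.41×10⁴ = 0.112.

A ≈ 0.89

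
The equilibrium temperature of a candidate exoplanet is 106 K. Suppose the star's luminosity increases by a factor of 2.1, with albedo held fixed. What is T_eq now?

T_eq ≈ 128 K

T_eq ∝ L^(1/4) · d^(−1/2).
T′ = 106 × 2.1^(1/4) = 128 K.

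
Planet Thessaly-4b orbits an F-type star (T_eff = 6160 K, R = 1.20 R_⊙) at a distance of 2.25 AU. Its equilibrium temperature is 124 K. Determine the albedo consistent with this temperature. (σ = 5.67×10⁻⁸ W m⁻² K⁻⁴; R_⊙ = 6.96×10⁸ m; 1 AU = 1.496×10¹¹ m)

R_⋆ = 1.20 × 6.96×10⁸ = 8.35×10⁸ m.
d = 2.25 AU = 3.37×10¹¹ m.
L = 4πR_⋆²σT_⋆⁴ = 4π(8.35×10⁸)² × 5.67×10⁻⁸ × (6160)⁴ = 7.16×10²⁶ W.
S = L/(4πd²) = 503 W m⁻².
From T_eq⁴ = S(1−A)/(4σ): 1−A = 4σT_eq⁴/S.
1−A = 4 × 5.67×10⁻⁸ × (124)⁴ / 503 = 0.107.

A ≈ 0.89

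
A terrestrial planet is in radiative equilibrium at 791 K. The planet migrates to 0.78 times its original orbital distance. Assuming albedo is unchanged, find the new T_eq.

T_eq ≈ 896 K

T_eq ∝ L^(1/4) · d^(−1/2).
T′ = 791 / 0.78^(1/2) = 896 K.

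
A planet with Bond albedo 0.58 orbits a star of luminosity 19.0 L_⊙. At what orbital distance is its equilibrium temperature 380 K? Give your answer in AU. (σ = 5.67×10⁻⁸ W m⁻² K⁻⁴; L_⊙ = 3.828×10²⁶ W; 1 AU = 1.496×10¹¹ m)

d ≈ 1.52 AU

L = 19.0 × 3.828×10²⁶ = 7.27×10²⁷ W.
From T_eq⁴ = L(1−A)/(16πσd²): d = √[L(1−A)/(16πσT_eq⁴)].
d = √[7.27×10²⁷ × 0.42 / (16π × 5.67×10⁻⁸ × (380)⁴)] = 2.27×10¹¹ m = 1.52 AU.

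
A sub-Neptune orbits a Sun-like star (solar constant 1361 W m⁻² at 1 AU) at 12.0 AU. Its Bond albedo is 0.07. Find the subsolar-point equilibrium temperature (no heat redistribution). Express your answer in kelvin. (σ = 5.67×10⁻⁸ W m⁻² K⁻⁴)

Flux at 12.0 AU: S = 1361/12.0² = 9.45 W m⁻².
At the subsolar point the surface absorbs S(1−A) and emits σT⁴ per unit area — no factor of 4, since only the local patch is in balance.
T = [9.45 × 0.93 / 5.67×10⁻⁸]^(1/4) = (1.55×10⁸)^(1/4) = 112 K.

T_ss ≈ 112 K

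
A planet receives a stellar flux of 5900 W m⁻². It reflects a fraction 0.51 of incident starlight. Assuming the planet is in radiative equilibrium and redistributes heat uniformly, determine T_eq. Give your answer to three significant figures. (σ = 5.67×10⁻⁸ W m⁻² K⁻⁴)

Energy balance: absorbed = emitted ⇒ πR²·S(1−A) = 4πR²·σT_eq⁴, so T_eq⁴ = S(1−A)/(4σ).
T_eq = [5900 × 0.49 / (4 × 5.67×10⁻⁸)]^(1/4) = (1.27×10¹⁰)^(1/4) = 336 K.

T_eq ≈ 336 K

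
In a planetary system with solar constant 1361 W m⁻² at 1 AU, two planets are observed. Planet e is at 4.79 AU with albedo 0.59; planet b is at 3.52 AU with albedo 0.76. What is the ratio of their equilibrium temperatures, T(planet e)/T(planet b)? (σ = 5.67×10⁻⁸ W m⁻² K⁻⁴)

T₁/T₂ ≈ 0.980

T_eq = [S₀(1−A)/(4σd²)]^(1/4), so T ∝ (1−A)^(1/4) / √d.
T₁ = [1361×0.41/(4×5.67×10⁻⁸×4.79²)]^(1/4) = 101.76 K.
T₂ = [1361×0.24/(4×5.67×10⁻⁸×3.52²)]^(1/4) = 103.83 K.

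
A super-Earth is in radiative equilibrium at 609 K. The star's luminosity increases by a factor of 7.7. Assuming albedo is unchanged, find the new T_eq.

T_eq ≈ 1010 K

T_eq ∝ L^(1/4) · d^(−1/2).
T′ = 609 × 7.7^(1/4) = 1010 K.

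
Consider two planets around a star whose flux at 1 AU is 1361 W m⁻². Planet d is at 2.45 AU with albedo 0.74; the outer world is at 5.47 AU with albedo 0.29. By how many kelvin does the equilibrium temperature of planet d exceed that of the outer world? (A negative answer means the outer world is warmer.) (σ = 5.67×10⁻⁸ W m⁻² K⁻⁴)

T_eq = [S₀(1−A)/(4σd²)]^(1/4), so T ∝ (1−A)^(1/4) / √d.
T₁ = [1361×0.26/(4×5.67×10⁻⁸×2.45²)]^(1/4) = 126.97 K.
T₂ = [1361×0.71/(4×5.67×10⁻⁸×5.47²)]^(1/4) = 109.24 K.

ΔT ≈ 17.7 K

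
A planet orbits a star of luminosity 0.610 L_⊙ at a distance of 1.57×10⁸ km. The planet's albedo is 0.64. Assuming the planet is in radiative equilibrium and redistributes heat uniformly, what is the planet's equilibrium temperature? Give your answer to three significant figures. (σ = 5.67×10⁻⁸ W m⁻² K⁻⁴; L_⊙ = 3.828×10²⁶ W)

d = 1.57×10⁸ km = 1.57×10¹¹ m.
L = 0.610 × 3.828×10²⁶ = 2.34×10²⁶ W.
Flux: S = L/(4πd²) = 2.34×10²⁶/(4π×(1.57×10¹¹)²) = 754 W m⁻².
Energy balance: absorbed = emitted ⇒ πR²·S(1−A) = 4πR²·σT_eq⁴, so T_eq⁴ = S(1−A)/(4σ).
T_eq = [754 × 0.36 / (4 × 5.67×10⁻⁸)]^(1/4) = (1.20×10⁹)^(1/4) = 186 K.

T_eq ≈ 186 K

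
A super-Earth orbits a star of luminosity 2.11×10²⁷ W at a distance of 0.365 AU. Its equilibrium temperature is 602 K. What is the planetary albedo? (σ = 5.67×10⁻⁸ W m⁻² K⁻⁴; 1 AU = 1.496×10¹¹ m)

d = 0.365 AU = 5.46×10¹⁰ m.
Flux: S = L/(4πd²) = 2.11×10²⁷/(4π×(5.46×10¹⁰)²) = 5.63×10⁴ W m⁻².
From T_eq⁴ = S(1−A)/(4σ): 1−A = 4σT_eq⁴/S.
1−A = 4 × 5.67×10⁻⁸ × (602)⁴ / 5.63×10⁴ = 0.529.

A ≈ 0.47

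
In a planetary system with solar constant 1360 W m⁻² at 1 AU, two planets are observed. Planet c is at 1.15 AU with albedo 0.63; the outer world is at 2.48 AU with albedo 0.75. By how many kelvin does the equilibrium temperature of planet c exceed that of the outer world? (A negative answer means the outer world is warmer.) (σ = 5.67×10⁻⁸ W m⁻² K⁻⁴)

ΔT ≈ 77.4 K

T_eq = [S₀(1−A)/(4σd²)]^(1/4), so T ∝ (1−A)^(1/4) / √d.
T₁ = [1360×0.37/(4×5.67×10⁻⁸×1.15²)]^(1/4) = 202.38 K.
T₂ = [1360×0.25/(4×5.67×10⁻⁸×2.48²)]^(1/4) = 124.95 K.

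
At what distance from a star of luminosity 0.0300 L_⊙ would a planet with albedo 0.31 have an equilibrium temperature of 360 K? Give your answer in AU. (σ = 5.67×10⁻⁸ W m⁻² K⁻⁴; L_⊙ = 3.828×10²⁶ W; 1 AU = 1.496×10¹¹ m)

d ≈ 0.0860 AU

L = 0.0300 × 3.828×10²⁶ = 1.15×10²⁵ W.
From T_eq⁴ = L(1−A)/(16πσd²): d = √[L(1−A)/(16πσT_eq⁴)].
d = √[1.15×10²⁵ × 0.69 / (16π × 5.67×10⁻⁸ × (360)⁴)] = 1.29×10¹⁰ m = 0.0860 AU.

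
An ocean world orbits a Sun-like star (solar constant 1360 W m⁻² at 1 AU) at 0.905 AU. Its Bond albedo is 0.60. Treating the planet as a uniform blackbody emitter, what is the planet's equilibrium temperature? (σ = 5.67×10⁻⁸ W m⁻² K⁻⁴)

T_eq ≈ 233 K

Flux at 0.905 AU: S = 1360/0.905² = 1660 W m⁻².
Energy balance: absorbed = emitted ⇒ πR²·S(1−A) = 4πR²·σT_eq⁴, so T_eq⁴ = S(1−A)/(4σ).
T_eq = [1660 × 0.40 / (4 × 5.67×10⁻⁸)]^(1/4) = (2.93×10⁹)^(1/4) = 233 K.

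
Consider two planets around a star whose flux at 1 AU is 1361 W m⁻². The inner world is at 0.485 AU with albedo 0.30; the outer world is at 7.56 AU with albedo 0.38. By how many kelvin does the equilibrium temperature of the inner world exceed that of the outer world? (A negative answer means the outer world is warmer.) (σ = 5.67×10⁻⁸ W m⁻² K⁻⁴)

T_eq = [S₀(1−A)/(4σd²)]^(1/4), so T ∝ (1−A)^(1/4) / √d.
T₁ = [1361×0.70/(4×5.67×10⁻⁸×0.485²)]^(1/4) = 365.56 K.
T₂ = [1361×0.62/(4×5.67×10⁻⁸×7.56²)]^(1/4) = 89.82 K.

ΔT ≈ 275.7 K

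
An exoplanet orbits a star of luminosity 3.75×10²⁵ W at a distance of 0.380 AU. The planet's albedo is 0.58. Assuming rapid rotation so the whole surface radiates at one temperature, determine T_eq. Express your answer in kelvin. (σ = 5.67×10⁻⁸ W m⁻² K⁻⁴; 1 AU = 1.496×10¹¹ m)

d = 0.380 AU = 5.68×10¹⁰ m.
Flux: S = L/(4πd²) = 3.75×10²⁵/(4π×(5.68×10¹⁰)²) = 923 W m⁻².
Energy balance: absorbed = emitted ⇒ πR²·S(1−A) = 4πR²·σT_eq⁴, so T_eq⁴ = S(1−A)/(4σ).
T_eq = [923 × 0.42 / (4 × 5.67×10⁻⁸)]^(1/4) = (1.71×10⁹)^(1/4) = 203 K.

T_eq ≈ 203 K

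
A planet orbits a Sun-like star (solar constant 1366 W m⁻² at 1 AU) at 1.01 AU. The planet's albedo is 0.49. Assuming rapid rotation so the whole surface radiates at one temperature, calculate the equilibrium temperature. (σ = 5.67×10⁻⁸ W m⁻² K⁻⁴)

Flux at 1.01 AU: S = 1366/1.01² = 1340 W m⁻².
Energy balance: absorbed = emitted ⇒ πR²·S(1−A) = 4πR²·σT_eq⁴, so T_eq⁴ = S(1−A)/(4σ).
T_eq = [1340 × 0.51 / (4 × 5.67×10⁻⁸)]^(1/4) = (3.01×10⁹)^(1/4) = 234 K.

T_eq ≈ 234 K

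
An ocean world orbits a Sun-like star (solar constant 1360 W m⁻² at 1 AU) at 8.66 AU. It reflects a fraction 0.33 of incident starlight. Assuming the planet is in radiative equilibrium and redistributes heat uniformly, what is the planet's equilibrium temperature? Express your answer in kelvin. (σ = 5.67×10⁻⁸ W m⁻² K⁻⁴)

Flux at 8.66 AU: S = 1360/8.66² = 18.1 W m⁻².
Energy balance: absorbed = emitted ⇒ πR²·S(1−A) = 4πR²·σT_eq⁴, so T_eq⁴ = S(1−A)/(4σ).
T_eq = [18.1 × 0.67 / (4 × 5.67×10⁻⁸)]^(1/4) = (5.36×10⁷)^(1/4) = 85.6 K.

T_eq ≈ 85.6 K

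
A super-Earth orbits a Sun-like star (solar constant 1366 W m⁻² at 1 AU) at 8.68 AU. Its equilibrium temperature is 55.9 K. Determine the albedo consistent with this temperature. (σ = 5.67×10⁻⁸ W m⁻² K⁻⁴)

A ≈ 0.88

Flux at 8.68 AU: S = 1366/8.68² = 18.1 W m⁻².
From T_eq⁴ = S(1−A)/(4σ): 1−A = 4σT_eq⁴/S.
1−A = 4 × 5.67×10⁻⁸ × (55.9)⁴ / 18.1 = 0.122.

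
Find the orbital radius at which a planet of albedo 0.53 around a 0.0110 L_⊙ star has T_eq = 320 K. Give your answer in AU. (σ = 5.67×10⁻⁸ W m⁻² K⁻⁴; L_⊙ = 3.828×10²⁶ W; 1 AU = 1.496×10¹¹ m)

L = 0.0110 × 3.828×10²⁶ = 4.21×10²⁴ W.
From T_eq⁴ = L(1−A)/(16πσd²): d = √[L(1−A)/(16πσT_eq⁴)].
d = √[4.21×10²⁴ × 0.47 / (16π × 5.67×10⁻⁸ × (320)⁴)] = 8.14×10⁹ m = 0.0544 AU.

d ≈ 0.0544 AU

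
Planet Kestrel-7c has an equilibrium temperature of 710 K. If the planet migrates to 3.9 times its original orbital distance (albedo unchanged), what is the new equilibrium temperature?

T_eq ≈ 360 K

T_eq ∝ L^(1/4) · d^(−1/2).
T′ = 710 / 3.9^(1/2) = 360 K.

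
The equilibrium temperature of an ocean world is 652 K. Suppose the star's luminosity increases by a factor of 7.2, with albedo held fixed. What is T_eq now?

T_eq ≈ 1070 K

T_eq ∝ L^(1/4) · d^(−1/2).
T′ = 652 × 7.2^(1/4) = 1070 K.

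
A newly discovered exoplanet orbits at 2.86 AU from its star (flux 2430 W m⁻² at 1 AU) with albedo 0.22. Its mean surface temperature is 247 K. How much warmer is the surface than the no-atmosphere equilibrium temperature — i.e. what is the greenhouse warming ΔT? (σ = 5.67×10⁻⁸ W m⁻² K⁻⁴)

ΔT ≈ 68.2 K

S = 2430/2.86² = 297.1 W m⁻².
T_eq = [S(1−A)/(4σ)]^(1/4) = [297.1×0.78/(4×5.67×10⁻⁸)]^(1/4) = 178.8 K.
ΔT = T_surf − T_eq = 247 − 178.8.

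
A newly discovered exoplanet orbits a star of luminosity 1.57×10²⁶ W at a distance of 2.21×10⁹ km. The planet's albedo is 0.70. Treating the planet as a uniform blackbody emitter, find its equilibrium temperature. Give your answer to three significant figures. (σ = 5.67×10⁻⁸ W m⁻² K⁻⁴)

d = 2.21×10⁹ km = 2.21×10¹² m.
Flux: S = L/(4πd²) = 1.57×10²⁶/(4π×(2.21×10¹²)²) = 2.56 W m⁻².
Energy balance: absorbed = emitted ⇒ πR²·S(1−A) = 4πR²·σT_eq⁴, so T_eq⁴ = S(1−A)/(4σ).
T_eq = [2.56 × 0.30 / (4 × 5.67×10⁻⁸)]^(1/4) = (3.38×10⁶)^(1/4) = 42.9 K.

T_eq ≈ 42.9 K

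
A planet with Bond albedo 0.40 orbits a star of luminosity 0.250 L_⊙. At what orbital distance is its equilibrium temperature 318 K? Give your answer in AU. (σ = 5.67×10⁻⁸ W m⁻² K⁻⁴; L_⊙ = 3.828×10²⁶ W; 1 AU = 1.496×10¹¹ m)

L = 0.250 × 3.828×10²⁶ = 9.57×10²⁵ W.
From T_eq⁴ = L(1−A)/(16πσd²): d = √[L(1−A)/(16πσT_eq⁴)].
d = √[9.57×10²⁵ × 0.60 / (16π × 5.67×10⁻⁸ × (318)⁴)] = 4.44×10¹⁰ m = 0.297 AU.

d ≈ 0.297 AU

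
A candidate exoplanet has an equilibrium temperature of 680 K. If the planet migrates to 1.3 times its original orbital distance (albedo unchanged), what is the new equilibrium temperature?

T_eq ∝ L^(1/4) · d^(−1/2).
T′ = 680 / 1.3^(1/2) = 596 K.

T_eq ≈ 596 K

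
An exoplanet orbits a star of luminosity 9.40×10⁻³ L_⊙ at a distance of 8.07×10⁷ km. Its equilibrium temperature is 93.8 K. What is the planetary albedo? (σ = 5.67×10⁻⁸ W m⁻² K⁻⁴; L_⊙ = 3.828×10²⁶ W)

A ≈ 0.60

d = 8.07×10⁷ km = 8.07×10¹⁰ m.
L = 9.40×10⁻³ × 3.828×10²⁶ = 3.60×10²⁴ W.
Flux: S = L/(4πd²) = 3.60×10²⁴/(4π×(8.07×10¹⁰)²) = 44.0 W m⁻².
From T_eq⁴ = S(1−A)/(4σ): 1−A = 4σT_eq⁴/S.
1−A = 4 × 5.67×10⁻⁸ × (93.8)⁴ / 44.0 = 0.399.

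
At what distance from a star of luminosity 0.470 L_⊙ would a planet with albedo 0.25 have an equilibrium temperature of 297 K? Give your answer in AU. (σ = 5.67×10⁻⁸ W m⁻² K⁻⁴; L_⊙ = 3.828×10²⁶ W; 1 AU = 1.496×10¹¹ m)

d ≈ 0.521 AU

L = 0.470 × 3.828×10²⁶ = 1.80×10²⁶ W.
From T_eq⁴ = L(1−A)/(16πσd²): d = √[L(1−A)/(16πσT_eq⁴)].
d = √[1.80×10²⁶ × 0.75 / (16π × 5.67×10⁻⁸ × (297)⁴)] = 7.80×10¹⁰ m = 0.521 AU.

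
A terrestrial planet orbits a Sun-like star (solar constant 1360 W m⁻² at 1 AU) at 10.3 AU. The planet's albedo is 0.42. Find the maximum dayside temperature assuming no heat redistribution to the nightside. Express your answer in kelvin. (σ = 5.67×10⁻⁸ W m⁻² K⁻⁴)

T_ss ≈ 107 K

Flux at 10.3 AU: S = 1360/10.3² = 12.8 W m⁻².
With no redistribution each surface element balances locally: S(1−A) = σT⁴.
T = [12.8 × 0.58 / 5.67×10⁻⁸]^(1/4) = (1.31×10⁸)^(1/4) = 107 K.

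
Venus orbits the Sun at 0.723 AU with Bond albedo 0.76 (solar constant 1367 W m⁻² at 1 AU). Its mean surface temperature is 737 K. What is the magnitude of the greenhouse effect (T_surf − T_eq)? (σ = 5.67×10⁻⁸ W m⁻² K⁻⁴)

S = 1367/0.723² = 2615 W m⁻².
T_eq = [S(1−A)/(4σ)]^(1/4) = [2615×0.24/(4×5.67×10⁻⁸)]^(1/4) = 229.4 K.
ΔT = T_surf − T_eq = 737 − 229.4.

ΔT ≈ 507.6 K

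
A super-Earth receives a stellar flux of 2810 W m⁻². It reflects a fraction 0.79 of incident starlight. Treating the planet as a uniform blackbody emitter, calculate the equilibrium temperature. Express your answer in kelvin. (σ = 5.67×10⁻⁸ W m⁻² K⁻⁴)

Energy balance: absorbed = emitted ⇒ πR²·S(1−A) = 4πR²·σT_eq⁴, so T_eq⁴ = S(1−A)/(4σ).
T_eq = [2810 × 0.21 / (4 × 5.67×10⁻⁸)]^(1/4) = (2.60×10⁹)^(1/4) = 226 K.

T_eq ≈ 226 K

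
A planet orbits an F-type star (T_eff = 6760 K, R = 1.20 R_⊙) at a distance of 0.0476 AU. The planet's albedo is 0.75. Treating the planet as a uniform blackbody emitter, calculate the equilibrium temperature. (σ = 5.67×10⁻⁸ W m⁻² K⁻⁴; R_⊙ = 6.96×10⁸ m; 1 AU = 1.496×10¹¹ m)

R_⋆ = 1.20 × 6.96×10⁸ = 8.35×10⁸ m.
d = 0.0476 AU = 7.12×10⁹ m.
L = 4πR_⋆²σT_⋆⁴ = 4π(8.35×10⁸)² × 5.67×10⁻⁸ × (6760)⁴ = 1.04×10²⁷ W.
S = L/(4πd²) = 1.63×10⁶ W m⁻².
Energy balance: absorbed = emitted ⇒ πR²·S(1−A) = 4πR²·σT_eq⁴, so T_eq⁴ = S(1−A)/(4σ).
T_eq = [1.63×10⁶ × 0.25 / (4 × 5.67×10⁻⁸)]^(1/4) = (1.80×10¹²)^(1/4) = 1160 K.

T_eq ≈ 1160 K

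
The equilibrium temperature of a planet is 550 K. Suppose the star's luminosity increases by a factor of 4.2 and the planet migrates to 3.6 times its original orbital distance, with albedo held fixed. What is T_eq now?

T_eq ∝ L^(1/4) · d^(−1/2).
T′ = 550 × 4.2^(1/4) / 3.6^(1/2) = 415 K.

T_eq ≈ 415 K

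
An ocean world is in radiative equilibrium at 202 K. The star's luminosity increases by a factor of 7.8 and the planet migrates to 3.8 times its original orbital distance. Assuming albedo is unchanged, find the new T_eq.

T_eq ∝ L^(1/4) · d^(−1/2).
T′ = 202 × 7.8^(1/4) / 3.8^(1/2) = 173 K.

T_eq ≈ 173 K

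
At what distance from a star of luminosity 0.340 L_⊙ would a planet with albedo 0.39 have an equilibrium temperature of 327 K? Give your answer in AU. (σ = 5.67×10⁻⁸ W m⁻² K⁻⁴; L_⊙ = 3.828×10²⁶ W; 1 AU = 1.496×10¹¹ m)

L = 0.340 × 3.828×10²⁶ = 1.30×10²⁶ W.
From T_eq⁴ = L(1−A)/(16πσd²): d = √[L(1−A)/(16πσT_eq⁴)].
d = √[1.30×10²⁶ × 0.61 / (16π × 5.67×10⁻⁸ × (327)⁴)] = 4.94×10¹⁰ m = 0.330 AU.

d ≈ 0.330 AU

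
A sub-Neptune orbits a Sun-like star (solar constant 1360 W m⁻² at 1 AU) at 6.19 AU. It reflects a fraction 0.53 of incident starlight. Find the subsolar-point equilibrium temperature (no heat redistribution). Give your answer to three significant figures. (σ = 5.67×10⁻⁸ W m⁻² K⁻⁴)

Flux at 6.19 AU: S = 1360/6.19² = 35.5 W m⁻².
At the subsolar point the surface absorbs S(1−A) and emits σT⁴ per unit area — no factor of 4, since only the local patch is in balance.
T = [35.5 × 0.47 / 5.67×10⁻⁸]^(1/4) = (2.94×10⁸)^(1/4) = 131 K.

T_ss ≈ 131 K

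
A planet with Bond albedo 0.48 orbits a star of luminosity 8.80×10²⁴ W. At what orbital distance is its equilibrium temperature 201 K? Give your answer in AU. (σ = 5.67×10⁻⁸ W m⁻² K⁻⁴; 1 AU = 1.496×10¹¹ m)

From T_eq⁴ = L(1−A)/(16πσd²): d = √[L(1−A)/(16πσT_eq⁴)].
d = √[8.80×10²⁴ × 0.52 / (16π × 5.67×10⁻⁸ × (201)⁴)] = 3.14×10¹⁰ m = 0.210 AU.

d ≈ 0.210 AU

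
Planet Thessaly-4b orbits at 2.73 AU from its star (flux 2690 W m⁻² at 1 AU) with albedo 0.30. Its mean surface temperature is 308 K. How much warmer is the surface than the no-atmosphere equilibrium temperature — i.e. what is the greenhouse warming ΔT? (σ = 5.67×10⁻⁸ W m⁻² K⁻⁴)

S = 2690/2.73² = 360.9 W m⁻².
T_eq = [S(1−A)/(4σ)]^(1/4) = [360.9×0.70/(4×5.67×10⁻⁸)]^(1/4) = 182.7 K.
ΔT = T_surf − T_eq = 308 − 182.7.

ΔT ≈ 125.3 K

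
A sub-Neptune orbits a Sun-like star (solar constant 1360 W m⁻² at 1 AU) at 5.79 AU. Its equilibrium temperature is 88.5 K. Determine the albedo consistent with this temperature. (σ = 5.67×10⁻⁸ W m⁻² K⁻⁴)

Flux at 5.79 AU: S = 1360/5.79² = 40.6 W m⁻².
From T_eq⁴ = S(1−A)/(4σ): 1−A = 4σT_eq⁴/S.
1−A = 4 × 5.67×10⁻⁸ × (88.5)⁴ / 40.6 = 0.343.

A ≈ 0.66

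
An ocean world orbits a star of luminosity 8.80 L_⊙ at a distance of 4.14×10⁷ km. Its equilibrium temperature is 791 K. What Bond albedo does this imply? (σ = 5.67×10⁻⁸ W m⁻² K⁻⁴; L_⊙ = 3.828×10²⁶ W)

A ≈ 0.43

d = 4.14×10⁷ km = 4.14×10¹⁰ m.
L = 8.80 × 3.828×10²⁶ = 3.37×10²⁷ W.
Flux: S = L/(4πd²) = 3.37×10²⁷/(4π×(4.14×10¹⁰)²) = 1.56×10⁵ W m⁻².
From T_eq⁴ = S(1−A)/(4σ): 1−A = 4σT_eq⁴/S.
1−A = 4 × 5.67×10⁻⁸ × (791)⁴ / 1.56×10⁵ = 0.568.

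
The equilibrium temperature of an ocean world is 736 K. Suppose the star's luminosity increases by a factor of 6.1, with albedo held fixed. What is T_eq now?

T_eq ∝ L^(1/4) · d^(−1/2).
T′ = 736 × 6.1^(1/4) = 1160 K.

T_eq ≈ 1160 K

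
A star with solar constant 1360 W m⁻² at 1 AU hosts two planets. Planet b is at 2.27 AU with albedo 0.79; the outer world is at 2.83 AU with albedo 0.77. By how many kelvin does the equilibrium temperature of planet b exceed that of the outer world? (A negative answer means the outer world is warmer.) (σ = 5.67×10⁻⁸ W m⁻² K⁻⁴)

T_eq = [S₀(1−A)/(4σd²)]^(1/4), so T ∝ (1−A)^(1/4) / √d.
T₁ = [1360×0.21/(4×5.67×10⁻⁸×2.27²)]^(1/4) = 125.03 K.
T₂ = [1360×0.23/(4×5.67×10⁻⁸×2.83²)]^(1/4) = 114.55 K.

ΔT ≈ 10.5 K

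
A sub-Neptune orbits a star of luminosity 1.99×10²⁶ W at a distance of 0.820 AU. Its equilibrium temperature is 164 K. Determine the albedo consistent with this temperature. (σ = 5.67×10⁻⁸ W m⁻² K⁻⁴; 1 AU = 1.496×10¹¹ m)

A ≈ 0.84

d = 0.820 AU = 1.23×10¹¹ m.
Flux: S = L/(4πd²) = 1.99×10²⁶/(4π×(1.23×10¹¹)²) = 1050 W m⁻².
From T_eq⁴ = S(1−A)/(4σ): 1−A = 4σT_eq⁴/S.
1−A = 4 × 5.67×10⁻⁸ × (164)⁴ / 1050 = 0.156.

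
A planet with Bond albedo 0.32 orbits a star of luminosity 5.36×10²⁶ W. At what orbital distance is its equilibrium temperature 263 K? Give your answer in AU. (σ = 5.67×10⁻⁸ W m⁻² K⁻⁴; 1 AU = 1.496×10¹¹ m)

From T_eq⁴ = L(1−A)/(16πσd²): d = √[L(1−A)/(16πσT_eq⁴)].
d = √[5.36×10²⁶ × 0.68 / (16π × 5.67×10⁻⁸ × (263)⁴)] = 1.63×10¹¹ m = 1.09 AU.

d ≈ 1.09 AU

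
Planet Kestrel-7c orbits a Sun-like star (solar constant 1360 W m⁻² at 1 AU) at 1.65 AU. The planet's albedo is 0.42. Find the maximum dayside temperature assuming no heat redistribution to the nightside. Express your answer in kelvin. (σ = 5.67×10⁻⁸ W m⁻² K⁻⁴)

Flux at 1.65 AU: S = 1360/1.65² = 500 W m⁻².
With no redistribution each surface element balances locally: S(1−A) = σT⁴.
T = [500 × 0.58 / 5.67×10⁻⁸]^(1/4) = (5.11×10⁹)^(1/4) = 267 K.

T_ss ≈ 267 K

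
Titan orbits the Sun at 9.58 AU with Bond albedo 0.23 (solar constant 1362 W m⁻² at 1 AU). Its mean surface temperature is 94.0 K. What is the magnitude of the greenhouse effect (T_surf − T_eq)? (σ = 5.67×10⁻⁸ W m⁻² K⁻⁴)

S = 1362/9.58² = 14.84 W m⁻².
T_eq = [S(1−A)/(4σ)]^(1/4) = [14.84×0.77/(4×5.67×10⁻⁸)]^(1/4) = 84.3 K.
ΔT = T_surf − T_eq = 94 − 84.3.

ΔT ≈ 9.7 K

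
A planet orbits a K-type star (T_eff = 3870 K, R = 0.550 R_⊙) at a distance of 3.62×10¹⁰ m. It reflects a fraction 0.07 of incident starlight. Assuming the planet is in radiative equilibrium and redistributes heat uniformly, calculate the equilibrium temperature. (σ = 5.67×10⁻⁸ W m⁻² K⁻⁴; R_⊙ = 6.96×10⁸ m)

T_eq ≈ 276 K

R_⋆ = 0.550 × 6.96×10⁸ = 3.83×10⁸ m.
L = 4πR_⋆²σT_⋆⁴ = 4π(3.83×10⁸)² × 5.67×10⁻⁸ × (3870)⁴ = 2.34×10²⁵ W.
S = L/(4πd²) = 1420 W m⁻².
Energy balance: absorbed = emitted ⇒ πR²·S(1−A) = 4πR²·σT_eq⁴, so T_eq⁴ = S(1−A)/(4σ).
T_eq = [1420 × 0.93 / (4 × 5.67×10⁻⁸)]^(1/4) = (5.83×10⁹)^(1/4) = 276 K.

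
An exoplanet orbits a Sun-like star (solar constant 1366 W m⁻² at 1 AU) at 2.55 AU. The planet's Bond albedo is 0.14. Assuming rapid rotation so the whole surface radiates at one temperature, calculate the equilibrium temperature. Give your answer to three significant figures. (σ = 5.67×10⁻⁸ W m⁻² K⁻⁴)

T_eq ≈ 168 K

Flux at 2.55 AU: S = 1366/2.55² = 210 W m⁻².
Energy balance: absorbed = emitted ⇒ πR²·S(1−A) = 4πR²·σT_eq⁴, so T_eq⁴ = S(1−A)/(4σ).
T_eq = [210 × 0.86 / (4 × 5.67×10⁻⁸)]^(1/4) = (7.97×10⁸)^(1/4) = 168 K.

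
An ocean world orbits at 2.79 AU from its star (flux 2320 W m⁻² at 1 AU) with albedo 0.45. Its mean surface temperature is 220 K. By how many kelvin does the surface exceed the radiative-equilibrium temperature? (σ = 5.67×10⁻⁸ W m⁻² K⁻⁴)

ΔT ≈ 56.0 K

S = 2320/2.79² = 298.0 W m⁻².
T_eq = [S(1−A)/(4σ)]^(1/4) = [298.0×0.55/(4×5.67×10⁻⁸)]^(1/4) = 164.0 K.
ΔT = T_surf − T_eq = 220 − 164.0.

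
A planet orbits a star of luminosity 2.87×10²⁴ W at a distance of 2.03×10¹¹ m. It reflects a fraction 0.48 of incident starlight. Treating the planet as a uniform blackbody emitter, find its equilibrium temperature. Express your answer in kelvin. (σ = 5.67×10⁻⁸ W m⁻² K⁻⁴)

Flux: S = L/(4πd²) = 2.87×10²⁴/(4π×(2.03×10¹¹)²) = 5.54 W m⁻².
Energy balance: absorbed = emitted ⇒ πR²·S(1−A) = 4πR²·σT_eq⁴, so T_eq⁴ = S(1−A)/(4σ).
T_eq = [5.54 × 0.52 / (4 × 5.67×10⁻⁸)]^(1/4) = (1.27×10⁷)^(1/4) = 59.7 K.

T_eq ≈ 59.7 K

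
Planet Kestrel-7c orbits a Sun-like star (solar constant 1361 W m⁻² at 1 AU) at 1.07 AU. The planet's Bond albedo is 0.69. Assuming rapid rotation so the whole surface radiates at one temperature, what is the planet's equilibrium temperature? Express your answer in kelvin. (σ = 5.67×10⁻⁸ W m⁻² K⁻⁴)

Flux at 1.07 AU: S = 1361/1.07² = 1190 W m⁻².
Energy balance: absorbed = emitted ⇒ πR²·S(1−A) = 4πR²·σT_eq⁴, so T_eq⁴ = S(1−A)/(4σ).
T_eq = [1190 × 0.31 / (4 × 5.67×10⁻⁸)]^(1/4) = (1.62×10⁹)^(1/4) = 201 K.

T_eq ≈ 201 K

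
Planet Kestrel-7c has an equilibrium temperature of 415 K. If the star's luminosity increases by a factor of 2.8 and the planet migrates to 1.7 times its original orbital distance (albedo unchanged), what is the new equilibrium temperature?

T_eq ∝ L^(1/4) · d^(−1/2).
T′ = 415 × 2.8^(1/4) / 1.7^(1/2) = 412 K.

T_eq ≈ 412 K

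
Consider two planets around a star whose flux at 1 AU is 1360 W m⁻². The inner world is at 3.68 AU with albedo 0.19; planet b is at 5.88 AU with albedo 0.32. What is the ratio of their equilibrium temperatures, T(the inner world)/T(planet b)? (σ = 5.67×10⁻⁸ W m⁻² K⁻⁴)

T₁/T₂ ≈ 1.321

T_eq = [S₀(1−A)/(4σd²)]^(1/4), so T ∝ (1−A)^(1/4) / √d.
T₁ = [1360×0.81/(4×5.67×10⁻⁸×3.68²)]^(1/4) = 137.62 K.
T₂ = [1360×0.68/(4×5.67×10⁻⁸×5.88²)]^(1/4) = 104.21 K.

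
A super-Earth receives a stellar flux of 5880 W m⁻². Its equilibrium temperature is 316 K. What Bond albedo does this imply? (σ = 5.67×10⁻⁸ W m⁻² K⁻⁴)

From T_eq⁴ = S(1−A)/(4σ): 1−A = 4σT_eq⁴/S.
1−A = 4 × 5.67×10⁻⁸ × (316)⁴ / 5880 = 0.385.

A ≈ 0.62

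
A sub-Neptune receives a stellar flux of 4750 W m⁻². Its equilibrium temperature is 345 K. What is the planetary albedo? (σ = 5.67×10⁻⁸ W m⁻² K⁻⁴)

From T_eq⁴ = S(1−A)/(4σ): 1−A = 4σT_eq⁴/S.
1−A = 4 × 5.67×10⁻⁸ × (345)⁴ / 4750 = 0.676.

A ≈ 0.32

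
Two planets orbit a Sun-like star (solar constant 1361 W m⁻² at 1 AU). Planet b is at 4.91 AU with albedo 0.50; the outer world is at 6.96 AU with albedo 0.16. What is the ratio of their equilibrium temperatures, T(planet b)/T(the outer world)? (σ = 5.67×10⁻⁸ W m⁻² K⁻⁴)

T_eq = [S₀(1−A)/(4σd²)]^(1/4), so T ∝ (1−A)^(1/4) / √d.
T₁ = [1361×0.50/(4×5.67×10⁻⁸×4.91²)]^(1/4) = 105.62 K.
T₂ = [1361×0.84/(4×5.67×10⁻⁸×6.96²)]^(1/4) = 101.00 K.

T₁/T₂ ≈ 1.046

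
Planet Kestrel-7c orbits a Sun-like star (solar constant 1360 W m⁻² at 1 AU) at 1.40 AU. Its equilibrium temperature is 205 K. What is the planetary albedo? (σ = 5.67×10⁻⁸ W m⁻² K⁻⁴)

Flux at 1.40 AU: S = 1360/1.40² = 694 W m⁻².
From T_eq⁴ = S(1−A)/(4σ): 1−A = 4σT_eq⁴/S.
1−A = 4 × 5.67×10⁻⁸ × (205)⁴ / 694 = 0.577.

A ≈ 0.42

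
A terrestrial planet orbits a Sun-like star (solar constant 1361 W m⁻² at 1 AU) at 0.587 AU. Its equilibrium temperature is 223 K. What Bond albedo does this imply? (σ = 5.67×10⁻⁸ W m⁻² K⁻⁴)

Flux at 0.587 AU: S = 1361/0.587² = 3950 W m⁻².
From T_eq⁴ = S(1−A)/(4σ): 1−A = 4σT_eq⁴/S.
1−A = 4 × 5.67×10⁻⁸ × (223)⁴ / 3950 = 0.142.

A ≈ 0.86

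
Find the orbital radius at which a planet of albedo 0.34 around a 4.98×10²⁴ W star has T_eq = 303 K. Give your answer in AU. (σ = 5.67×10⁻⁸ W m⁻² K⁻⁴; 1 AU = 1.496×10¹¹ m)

d ≈ 0.0782 AU

From T_eq⁴ = L(1−A)/(16πσd²): d = √[L(1−A)/(16πσT_eq⁴)].
d = √[4.98×10²⁴ × 0.66 / (16π × 5.67×10⁻⁸ × (303)⁴)] = 1.17×10¹⁰ m = 0.0782 AU.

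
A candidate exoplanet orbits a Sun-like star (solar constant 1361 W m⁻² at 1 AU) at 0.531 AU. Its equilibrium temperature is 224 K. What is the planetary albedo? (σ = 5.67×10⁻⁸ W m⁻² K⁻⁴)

A ≈ 0.88

Flux at 0.531 AU: S = 1361/0.531² = 4830 W m⁻².
From T_eq⁴ = S(1−A)/(4σ): 1−A = 4σT_eq⁴/S.
1−A = 4 × 5.67×10⁻⁸ × (224)⁴ / 4830 = 0.118.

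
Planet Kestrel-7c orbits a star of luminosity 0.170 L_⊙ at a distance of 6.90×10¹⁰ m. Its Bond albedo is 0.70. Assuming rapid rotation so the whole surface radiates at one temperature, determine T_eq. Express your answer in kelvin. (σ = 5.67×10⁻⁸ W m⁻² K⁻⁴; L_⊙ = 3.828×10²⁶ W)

T_eq ≈ 195 K

L = 0.170 × 3.828×10²⁶ = 6.51×10²⁵ W.
Flux: S = L/(4πd²) = 6.51×10²⁵/(4π×(6.90×10¹⁰)²) = 1090 W m⁻².
Energy balance: absorbed = emitted ⇒ πR²·S(1−A) = 4πR²·σT_eq⁴, so T_eq⁴ = S(1−A)/(4σ).
T_eq = [1090 × 0.30 / (4 × 5.67×10⁻⁸)]^(1/4) = (1.44×10⁹)^(1/4) = 195 K.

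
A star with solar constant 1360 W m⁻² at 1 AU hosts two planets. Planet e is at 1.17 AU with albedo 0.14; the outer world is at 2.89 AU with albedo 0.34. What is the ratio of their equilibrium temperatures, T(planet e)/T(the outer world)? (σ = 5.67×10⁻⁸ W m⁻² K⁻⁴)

T_eq = [S₀(1−A)/(4σd²)]^(1/4), so T ∝ (1−A)^(1/4) / √d.
T₁ = [1360×0.86/(4×5.67×10⁻⁸×1.17²)]^(1/4) = 247.75 K.
T₂ = [1360×0.66/(4×5.67×10⁻⁸×2.89²)]^(1/4) = 147.54 K.

T₁/T₂ ≈ 1.679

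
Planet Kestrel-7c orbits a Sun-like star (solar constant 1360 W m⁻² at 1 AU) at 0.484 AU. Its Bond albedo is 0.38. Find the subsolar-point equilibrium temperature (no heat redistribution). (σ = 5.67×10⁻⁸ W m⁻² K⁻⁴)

T_ss ≈ 502 K

Flux at 0.484 AU: S = 1360/0.484² = 5810 W m⁻².
At the subsolar point the surface absorbs S(1−A) and emits σT⁴ per unit area — no factor of 4, since only the local patch is in balance.
T = [5810 × 0.62 / 5.67×10⁻⁸]^(1/4) = (6.35×10¹⁰)^(1/4) = 502 K.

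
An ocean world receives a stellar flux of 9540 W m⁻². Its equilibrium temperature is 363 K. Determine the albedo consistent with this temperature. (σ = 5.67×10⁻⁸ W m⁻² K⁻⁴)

From T_eq⁴ = S(1−A)/(4σ): 1−A = 4σT_eq⁴/S.
1−A = 4 × 5.67×10⁻⁸ × (363)⁴ / 9540 = 0.413.

A ≈ 0.59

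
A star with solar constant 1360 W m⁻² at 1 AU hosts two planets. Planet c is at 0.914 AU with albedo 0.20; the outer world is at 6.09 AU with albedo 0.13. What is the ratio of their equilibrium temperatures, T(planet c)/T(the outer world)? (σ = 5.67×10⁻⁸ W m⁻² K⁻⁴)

T₁/T₂ ≈ 2.528

T_eq = [S₀(1−A)/(4σd²)]^(1/4), so T ∝ (1−A)^(1/4) / √d.
T₁ = [1360×0.80/(4×5.67×10⁻⁸×0.914²)]^(1/4) = 275.28 K.
T₂ = [1360×0.87/(4×5.67×10⁻⁸×6.09²)]^(1/4) = 108.90 K.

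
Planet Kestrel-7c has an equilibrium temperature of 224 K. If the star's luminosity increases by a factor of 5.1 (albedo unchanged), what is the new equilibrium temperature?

T_eq ≈ 337 K

T_eq ∝ L^(1/4) · d^(−1/2).
T′ = 224 × 5.1^(1/4) = 337 K.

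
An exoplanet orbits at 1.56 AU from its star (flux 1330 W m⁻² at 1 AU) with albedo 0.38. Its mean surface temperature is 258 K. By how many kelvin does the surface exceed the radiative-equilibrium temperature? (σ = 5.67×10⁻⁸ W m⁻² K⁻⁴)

ΔT ≈ 61.4 K

S = 1330/1.56² = 546.5 W m⁻².
T_eq = [S(1−A)/(4σ)]^(1/4) = [546.5×0.62/(4×5.67×10⁻⁸)]^(1/4) = 196.6 K.
ΔT = T_surf − T_eq = 258 − 196.6.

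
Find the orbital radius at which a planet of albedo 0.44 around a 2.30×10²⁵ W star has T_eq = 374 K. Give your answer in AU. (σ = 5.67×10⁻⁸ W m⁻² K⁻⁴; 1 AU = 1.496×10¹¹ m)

d ≈ 0.102 AU

From T_eq⁴ = L(1−A)/(16πσd²): d = √[L(1−A)/(16πσT_eq⁴)].
d = √[2.30×10²⁵ × 0.56 / (16π × 5.67×10⁻⁸ × (374)⁴)] = 1.52×10¹⁰ m = 0.102 AU.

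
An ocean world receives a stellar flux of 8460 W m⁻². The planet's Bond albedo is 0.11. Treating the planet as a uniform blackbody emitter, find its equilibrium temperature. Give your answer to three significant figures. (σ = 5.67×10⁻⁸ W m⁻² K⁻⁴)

Energy balance: absorbed = emitted ⇒ πR²·S(1−A) = 4πR²·σT_eq⁴, so T_eq⁴ = S(1−A)/(4σ).
T_eq = [8460 × 0.89 / (4 × 5.67×10⁻⁸)]^(1/4) = (3.32×10¹⁰)^(1/4) = 427 K.

T_eq ≈ 427 K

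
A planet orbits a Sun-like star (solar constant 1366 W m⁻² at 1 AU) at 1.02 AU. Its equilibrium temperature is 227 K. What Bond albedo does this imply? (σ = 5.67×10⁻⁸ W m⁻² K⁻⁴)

A ≈ 0.54

Flux at 1.02 AU: S = 1366/1.02² = 1310 W m⁻².
From T_eq⁴ = S(1−A)/(4σ): 1−A = 4σT_eq⁴/S.
1−A = 4 × 5.67×10⁻⁸ × (227)⁴ / 1310 = 0.459.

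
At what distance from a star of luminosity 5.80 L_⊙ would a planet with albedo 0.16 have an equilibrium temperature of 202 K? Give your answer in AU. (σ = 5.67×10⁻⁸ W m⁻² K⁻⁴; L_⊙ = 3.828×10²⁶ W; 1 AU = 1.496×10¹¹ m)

L = 5.80 × 3.828×10²⁶ = 2.22×10²⁷ W.
From T_eq⁴ = L(1−A)/(16πσd²): d = √[L(1−A)/(16πσT_eq⁴)].
d = √[2.22×10²⁷ × 0.84 / (16π × 5.67×10⁻⁸ × (202)⁴)] = 6.27×10¹¹ m = 4.19 AU.

d ≈ 4.19 AU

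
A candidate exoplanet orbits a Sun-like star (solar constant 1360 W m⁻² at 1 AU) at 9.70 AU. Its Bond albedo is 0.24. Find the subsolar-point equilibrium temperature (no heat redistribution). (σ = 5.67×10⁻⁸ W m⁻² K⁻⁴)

T_ss ≈ 118 K

Flux at 9.70 AU: S = 1360/9.70² = 14.5 W m⁻².
At the subsolar point the surface absorbs S(1−A) and emits σT⁴ per unit area — no factor of 4, since only the local patch is in balance.
T = [14.5 × 0.76 / 5.67×10⁻⁸]^(1/4) = (1.94×10⁸)^(1/4) = 118 K.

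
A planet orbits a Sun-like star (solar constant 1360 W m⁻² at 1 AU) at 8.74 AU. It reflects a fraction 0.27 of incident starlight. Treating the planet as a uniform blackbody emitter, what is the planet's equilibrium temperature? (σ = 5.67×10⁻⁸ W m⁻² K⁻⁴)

T_eq ≈ 87.0 K

Flux at 8.74 AU: S = 1360/8.74² = 17.8 W m⁻².
Energy balance: absorbed = emitted ⇒ πR²·S(1−A) = 4πR²·σT_eq⁴, so T_eq⁴ = S(1−A)/(4σ).
T_eq = [17.8 × 0.73 / (4 × 5.67×10⁻⁸)]^(1/4) = (5.73×10⁷)^(1/4) = 87.0 K.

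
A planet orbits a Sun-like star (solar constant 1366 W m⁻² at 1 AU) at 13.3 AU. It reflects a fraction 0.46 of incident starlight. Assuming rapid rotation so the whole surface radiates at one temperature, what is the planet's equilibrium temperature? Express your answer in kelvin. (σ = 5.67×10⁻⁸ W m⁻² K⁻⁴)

T_eq ≈ 65.5 K

Flux at 13.3 AU: S = 1366/13.3² = 7.72 W m⁻².
Energy balance: absorbed = emitted ⇒ πR²·S(1−A) = 4πR²·σT_eq⁴, so T_eq⁴ = S(1−A)/(4σ).
T_eq = [7.72 × 0.54 / (4 × 5.67×10⁻⁸)]^(1/4) = (1.84×10⁷)^(1/4) = 65.5 K.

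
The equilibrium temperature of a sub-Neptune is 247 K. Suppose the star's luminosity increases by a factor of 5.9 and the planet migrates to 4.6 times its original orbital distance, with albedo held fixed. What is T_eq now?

T_eq ≈ 179 K

T_eq ∝ L^(1/4) · d^(−1/2).
T′ = 247 × 5.9^(1/4) / 4.6^(1/2) = 179 K.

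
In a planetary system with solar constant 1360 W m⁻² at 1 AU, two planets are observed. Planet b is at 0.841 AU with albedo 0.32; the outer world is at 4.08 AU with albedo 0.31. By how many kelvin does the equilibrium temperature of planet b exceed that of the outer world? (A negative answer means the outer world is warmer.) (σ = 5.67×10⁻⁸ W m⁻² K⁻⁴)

T_eq = [S₀(1−A)/(4σd²)]^(1/4), so T ∝ (1−A)^(1/4) / √d.
T₁ = [1360×0.68/(4×5.67×10⁻⁸×0.841²)]^(1/4) = 275.55 K.
T₂ = [1360×0.69/(4×5.67×10⁻⁸×4.08²)]^(1/4) = 125.56 K.

ΔT ≈ 150.0 K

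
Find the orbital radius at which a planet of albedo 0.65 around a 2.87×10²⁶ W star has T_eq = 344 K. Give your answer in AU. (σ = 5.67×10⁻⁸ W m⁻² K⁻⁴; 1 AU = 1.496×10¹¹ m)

From T_eq⁴ = L(1−A)/(16πσd²): d = √[L(1−A)/(16πσT_eq⁴)].
d = √[2.87×10²⁶ × 0.35 / (16π × 5.67×10⁻⁸ × (344)⁴)] = 5.02×10¹⁰ m = 0.335 AU.

d ≈ 0.335 AU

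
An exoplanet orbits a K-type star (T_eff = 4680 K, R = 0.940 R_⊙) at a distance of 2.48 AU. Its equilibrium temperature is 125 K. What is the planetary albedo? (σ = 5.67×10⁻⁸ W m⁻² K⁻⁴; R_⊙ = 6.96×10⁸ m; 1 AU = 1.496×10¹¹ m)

R_⋆ = 0.940 × 6.96×10⁸ = 6.54×10⁸ m.
d = 2.48 AU = 3.71×10¹¹ m.
L = 4πR_⋆²σT_⋆⁴ = 4π(6.54×10⁸)² × 5.67×10⁻⁸ × (4680)⁴ = 1.46×10²⁶ W.
S = L/(4πd²) = 84.6 W m⁻².
From T_eq⁴ = S(1−A)/(4σ): 1−A = 4σT_eq⁴/S.
1−A = 4 × 5.67×10⁻⁸ × (125)⁴ / 84.6 = 0.655.

A ≈ 0.35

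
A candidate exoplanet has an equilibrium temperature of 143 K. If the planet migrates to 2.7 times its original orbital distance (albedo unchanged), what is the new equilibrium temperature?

T_eq ≈ 87.0 K

T_eq ∝ L^(1/4) · d^(−1/2).
T′ = 143 / 2.7^(1/2) = 87.0 K.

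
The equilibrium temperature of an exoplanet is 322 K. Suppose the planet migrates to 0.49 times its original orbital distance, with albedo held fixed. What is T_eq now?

T_eq ≈ 460 K

T_eq ∝ L^(1/4) · d^(−1/2).
T′ = 322 / 0.49^(1/2) = 460 K.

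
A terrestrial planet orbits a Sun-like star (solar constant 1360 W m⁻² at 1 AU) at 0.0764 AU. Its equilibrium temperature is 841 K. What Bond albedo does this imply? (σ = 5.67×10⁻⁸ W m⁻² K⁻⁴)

Flux at 0.0764 AU: S = 1360/0.0764² = 2.33×10⁵ W m⁻².
From T_eq⁴ = S(1−A)/(4σ): 1−A = 4σT_eq⁴/S.
1−A = 4 × 5.67×10⁻⁸ × (841)⁴ / 2.33×10⁵ = 0.487.

A ≈ 0.51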